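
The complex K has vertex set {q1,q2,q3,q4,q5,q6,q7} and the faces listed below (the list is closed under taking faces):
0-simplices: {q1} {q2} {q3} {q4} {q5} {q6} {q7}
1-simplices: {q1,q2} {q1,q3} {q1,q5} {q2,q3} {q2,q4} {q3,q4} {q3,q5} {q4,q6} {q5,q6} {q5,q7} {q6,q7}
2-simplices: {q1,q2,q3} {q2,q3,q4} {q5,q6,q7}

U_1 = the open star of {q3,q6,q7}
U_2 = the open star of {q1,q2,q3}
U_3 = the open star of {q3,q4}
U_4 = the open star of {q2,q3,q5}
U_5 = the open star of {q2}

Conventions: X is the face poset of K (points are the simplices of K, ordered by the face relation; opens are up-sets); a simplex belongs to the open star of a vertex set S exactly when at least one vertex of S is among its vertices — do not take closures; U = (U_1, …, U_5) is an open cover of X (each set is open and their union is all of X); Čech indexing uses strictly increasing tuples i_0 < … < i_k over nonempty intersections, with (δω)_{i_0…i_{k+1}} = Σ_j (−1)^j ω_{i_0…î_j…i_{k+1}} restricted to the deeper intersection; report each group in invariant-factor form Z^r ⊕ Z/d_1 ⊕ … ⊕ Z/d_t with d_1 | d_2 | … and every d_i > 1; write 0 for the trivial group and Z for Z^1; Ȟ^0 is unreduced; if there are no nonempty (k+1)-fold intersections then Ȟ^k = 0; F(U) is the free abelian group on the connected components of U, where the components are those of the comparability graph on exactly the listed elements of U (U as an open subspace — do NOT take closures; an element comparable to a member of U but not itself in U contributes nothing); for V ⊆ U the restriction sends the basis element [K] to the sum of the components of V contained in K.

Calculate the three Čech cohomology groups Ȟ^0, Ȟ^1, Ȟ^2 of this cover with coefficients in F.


nerve simplices:
  U1={{q3},{q6},{q7},{q1,q3},{q2,q3},{q3,q4},{q3,q5},{q4,q6},{q5,q6},{q5,q7},{q6,q7},{q1,q2,q3},{q2,q3,q4},{q5,q6,q7}} U2={{q1},{q2},{q3},{q1,q2},{q1,q3},{q1,q5},{q2,q3},{q2,q4},{q3,q4},{q3,q5},{q1,q2,q3},{q2,q3,q4}} U3={{q3},{q4},{q1,q3},{q2,q3},{q2,q4},{q3,q4},{q3,q5},{q4,q6},{q1,q2,q3},{q2,q3,q4}} U4={{q2},{q3},{q5},{q1,q2},{q1,q3},{q1,q5},{q2,q3},{q2,q4},{q3,q4},{q3,q5},{q5,q6},{q5,q7},{q1,q2,q3},{q2,q3,q4},{q5,q6,q7}} U5={{q2},{q1,q2},{q2,q3},{q2,q4},{q1,q2,q3},{q2,q3,q4}}
  U12={{q3},{q1,q3},{q2,q3},{q3,q4},{q3,q5},{q1,q2,q3},{q2,q3,q4}} U13={{q3},{q1,q3},{q2,q3},{q3,q4},{q3,q5},{q4,q6},{q1,q2,q3},{q2,q3,q4}} U14={{q3},{q1,q3},{q2,q3},{q3,q4},{q3,q5},{q5,q6},{q5,q7},{q1,q2,q3},{q2,q3,q4},{q5,q6,q7}} U15={{q2,q3},{q1,q2,q3},{q2,q3,q4}} U23={{q3},{q1,q3},{q2,q3},{q2,q4},{q3,q4},{q3,q5},{q1,q2,q3},{q2,q3,q4}} U24={{q2},{q3},{q1,q2},{q1,q3},{q1,q5},{q2,q3},{q2,q4},{q3,q4},{q3,q5},{q1,q2,q3},{q2,q3,q4}} U25={{q2},{q1,q2},{q2,q3},{q2,q4},{q1,q2,q3},{q2,q3,q4}} U34={{q3},{q1,q3},{q2,q3},{q2,q4},{q3,q4},{q3,q5},{q1,q2,q3},{q2,q3,q4}} U35={{q2,q3},{q2,q4},{q1,q2,q3},{q2,q3,q4}} U45={{q2},{q1,q2},{q2,q3},{q2,q4},{q1,q2,q3},{q2,q3,q4}}
  U123={{q3},{q1,q3},{q2,q3},{q3,q4},{q3,q5},{q1,q2,q3},{q2,q3,q4}} U124={{q3},{q1,q3},{q2,q3},{q3,q4},{q3,q5},{q1,q2,q3},{q2,q3,q4}} U125={{q2,q3},{q1,q2,q3},{q2,q3,q4}} U134={{q3},{q1,q3},{q2,q3},{q3,q4},{q3,q5},{q1,q2,q3},{q2,q3,q4}} U135={{q2,q3},{q1,q2,q3},{q2,q3,q4}} U145={{q2,q3},{q1,q2,q3},{q2,q3,q4}} U234={{q3},{q1,q3},{q2,q3},{q2,q4},{q3,q4},{q3,q5},{q1,q2,q3},{q2,q3,q4}} U235={{q2,q3},{q2,q4},{q1,q2,q3},{q2,q3,q4}} U245={{q2},{q1,q2},{q2,q3},{q2,q4},{q1,q2,q3},{q2,q3,q4}} U345={{q2,q3},{q2,q4},{q1,q2,q3},{q2,q3,q4}}
  U1234={{q3},{q1,q3},{q2,q3},{q3,q4},{q3,q5},{q1,q2,q3},{q2,q3,q4}} U1235={{q2,q3},{q1,q2,q3},{q2,q3,q4}} U1245={{q2,q3},{q1,q2,q3},{q2,q3,q4}} U1345={{q2,q3},{q1,q2,q3},{q2,q3,q4}} U2345={{q2,q3},{q2,q4},{q1,q2,q3},{q2,q3,q4}}
  U12345={{q2,q3},{q1,q2,q3},{q2,q3,q4}}
components per intersection:
  U1: {{q3},{q1,q3},{q2,q3},{q3,q4},{q3,q5},{q1,q2,q3},{q2,q3,q4}} {{q6},{q7},{q4,q6},{q5,q6},{q5,q7},{q6,q7},{q5,q6,q7}}
  U2: {{q1},{q2},{q3},{q1,q2},{q1,q3},{q1,q5},{q2,q3},{q2,q4},{q3,q4},{q3,q5},{q1,q2,q3},{q2,q3,q4}}
  U3: {{q3},{q4},{q1,q3},{q2,q3},{q2,q4},{q3,q4},{q3,q5},{q4,q6},{q1,q2,q3},{q2,q3,q4}}
  U4: {{q2},{q3},{q5},{q1,q2},{q1,q3},{q1,q5},{q2,q3},{q2,q4},{q3,q4},{q3,q5},{q5,q6},{q5,q7},{q1,q2,q3},{q2,q3,q4},{q5,q6,q7}}
  U5: {{q2},{q1,q2},{q2,q3},{q2,q4},{q1,q2,q3},{q2,q3,q4}}
  U12: {{q3},{q1,q3},{q2,q3},{q3,q4},{q3,q5},{q1,q2,q3},{q2,q3,q4}}
  U13: {{q3},{q1,q3},{q2,q3},{q3,q4},{q3,q5},{q1,q2,q3},{q2,q3,q4}} {{q4,q6}}
  U14: {{q3},{q1,q3},{q2,q3},{q3,q4},{q3,q5},{q1,q2,q3},{q2,q3,q4}} {{q5,q6},{q5,q7},{q5,q6,q7}}
  U15: {{q2,q3},{q1,q2,q3},{q2,q3,q4}}
  U23: {{q3},{q1,q3},{q2,q3},{q2,q4},{q3,q4},{q3,q5},{q1,q2,q3},{q2,q3,q4}}
  U24: {{q2},{q3},{q1,q2},{q1,q3},{q2,q3},{q2,q4},{q3,q4},{q3,q5},{q1,q2,q3},{q2,q3,q4}} {{q1,q5}}
  U25: {{q2},{q1,q2},{q2,q3},{q2,q4},{q1,q2,q3},{q2,q3,q4}}
  U34: {{q3},{q1,q3},{q2,q3},{q2,q4},{q3,q4},{q3,q5},{q1,q2,q3},{q2,q3,q4}}
  U35: {{q2,q3},{q2,q4},{q1,q2,q3},{q2,q3,q4}}
  U45: {{q2},{q1,q2},{q2,q3},{q2,q4},{q1,q2,q3},{q2,q3,q4}}
  U123: {{q3},{q1,q3},{q2,q3},{q3,q4},{q3,q5},{q1,q2,q3},{q2,q3,q4}}
  U124: {{q3},{q1,q3},{q2,q3},{q3,q4},{q3,q5},{q1,q2,q3},{q2,q3,q4}}
  U125: {{q2,q3},{q1,q2,q3},{q2,q3,q4}}
  U134: {{q3},{q1,q3},{q2,q3},{q3,q4},{q3,q5},{q1,q2,q3},{q2,q3,q4}}
  U135: {{q2,q3},{q1,q2,q3},{q2,q3,q4}}
  U145: {{q2,q3},{q1,q2,q3},{q2,q3,q4}}
  U234: {{q3},{q1,q3},{q2,q3},{q2,q4},{q3,q4},{q3,q5},{q1,q2,q3},{q2,q3,q4}}
  U235: {{q2,q3},{q2,q4},{q1,q2,q3},{q2,q3,q4}}
  U245: {{q2},{q1,q2},{q2,q3},{q2,q4},{q1,q2,q3},{q2,q3,q4}}
  U345: {{q2,q3},{q2,q4},{q1,q2,q3},{q2,q3,q4}}
  U1234: {{q3},{q1,q3},{q2,q3},{q3,q4},{q3,q5},{q1,q2,q3},{q2,q3,q4}}
  U1235: {{q2,q3},{q1,q2,q3},{q2,q3,q4}}
  U1245: {{q2,q3},{q1,q2,q3},{q2,q3,q4}}
  U1345: {{q2,q3},{q1,q2,q3},{q2,q3,q4}}
  U2345: {{q2,q3},{q2,q4},{q1,q2,q3},{q2,q3,q4}}
  U12345: {{q2,q3},{q1,q2,q3},{q2,q3,q4}}
C dims 6,13,10,5; δ0: rk 5, SNF 1^5; δ1: rk 6, SNF 1^6; δ2: rk 4, SNF 1^4
degree 0: 6−5−0 = 1 → Ȟ^0 ≅ Z
degree 1: 13−6−5 = 2 → Ȟ^1 ≅ Z^2
degree 2: 10−4−6 = 0 → Ȟ^2 ≅ 0

Ȟ^0 = Z,  Ȟ^1 = Z^2,  Ȟ^2 = 0


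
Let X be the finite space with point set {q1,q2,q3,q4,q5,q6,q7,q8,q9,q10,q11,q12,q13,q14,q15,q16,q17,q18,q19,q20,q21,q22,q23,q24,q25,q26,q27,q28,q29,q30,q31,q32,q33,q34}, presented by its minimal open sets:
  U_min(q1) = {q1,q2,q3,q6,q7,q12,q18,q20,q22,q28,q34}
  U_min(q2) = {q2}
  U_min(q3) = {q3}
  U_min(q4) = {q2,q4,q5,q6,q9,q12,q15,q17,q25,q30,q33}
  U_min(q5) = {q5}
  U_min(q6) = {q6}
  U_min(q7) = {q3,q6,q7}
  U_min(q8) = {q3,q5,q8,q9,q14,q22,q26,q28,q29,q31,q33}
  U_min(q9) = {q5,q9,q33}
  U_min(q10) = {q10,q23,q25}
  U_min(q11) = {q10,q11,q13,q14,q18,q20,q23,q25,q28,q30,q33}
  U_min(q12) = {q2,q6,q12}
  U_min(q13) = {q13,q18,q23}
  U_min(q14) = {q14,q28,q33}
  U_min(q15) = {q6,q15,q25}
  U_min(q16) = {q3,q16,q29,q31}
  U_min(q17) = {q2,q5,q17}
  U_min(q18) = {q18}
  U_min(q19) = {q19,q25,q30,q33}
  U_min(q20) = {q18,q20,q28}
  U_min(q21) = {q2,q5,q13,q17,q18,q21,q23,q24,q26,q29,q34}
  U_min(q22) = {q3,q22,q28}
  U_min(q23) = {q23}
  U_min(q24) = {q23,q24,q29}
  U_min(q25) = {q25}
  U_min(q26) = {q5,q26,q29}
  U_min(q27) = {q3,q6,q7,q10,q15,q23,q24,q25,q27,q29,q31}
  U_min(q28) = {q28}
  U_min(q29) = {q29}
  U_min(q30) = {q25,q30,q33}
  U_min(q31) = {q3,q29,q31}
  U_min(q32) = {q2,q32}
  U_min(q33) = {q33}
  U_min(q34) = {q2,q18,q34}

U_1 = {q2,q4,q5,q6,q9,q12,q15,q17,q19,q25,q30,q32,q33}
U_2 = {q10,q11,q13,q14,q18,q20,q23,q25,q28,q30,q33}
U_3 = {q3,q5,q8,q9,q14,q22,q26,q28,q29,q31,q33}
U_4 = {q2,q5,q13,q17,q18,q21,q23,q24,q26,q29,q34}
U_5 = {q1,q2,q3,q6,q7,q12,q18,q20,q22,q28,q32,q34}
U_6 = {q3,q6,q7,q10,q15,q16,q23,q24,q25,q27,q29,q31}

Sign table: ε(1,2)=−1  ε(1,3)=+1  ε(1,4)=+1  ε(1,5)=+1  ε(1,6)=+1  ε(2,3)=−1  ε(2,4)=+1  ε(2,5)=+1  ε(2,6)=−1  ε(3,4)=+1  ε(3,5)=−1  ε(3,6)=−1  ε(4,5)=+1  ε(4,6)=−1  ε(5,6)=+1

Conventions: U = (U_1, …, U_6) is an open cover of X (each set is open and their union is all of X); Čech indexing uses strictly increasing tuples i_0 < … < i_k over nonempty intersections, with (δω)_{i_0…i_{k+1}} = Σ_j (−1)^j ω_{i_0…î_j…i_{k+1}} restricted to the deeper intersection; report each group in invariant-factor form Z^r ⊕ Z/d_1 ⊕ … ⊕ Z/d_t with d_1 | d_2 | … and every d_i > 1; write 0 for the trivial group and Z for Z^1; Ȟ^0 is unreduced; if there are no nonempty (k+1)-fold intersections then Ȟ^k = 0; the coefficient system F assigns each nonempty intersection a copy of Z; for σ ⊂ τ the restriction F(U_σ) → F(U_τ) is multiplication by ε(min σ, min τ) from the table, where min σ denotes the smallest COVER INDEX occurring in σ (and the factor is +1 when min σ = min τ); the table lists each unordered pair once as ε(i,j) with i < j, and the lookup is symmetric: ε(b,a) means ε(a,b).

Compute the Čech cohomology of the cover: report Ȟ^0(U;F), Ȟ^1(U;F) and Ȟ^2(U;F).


intersection data:
  U12={q25,q30,q33} U13={q5,q9,q33} U14={q2,q5,q17} U15={q2,q6,q12,q32} U16={q6,q15,q25} U23={q14,q28,q33} U24={q13,q18,q23} U25={q18,q20,q28} U26={q10,q23,q25} U34={q5,q26,q29} U35={q3,q22,q28} U36={q3,q29,q31} U45={q2,q18,q34} U46={q23,q24,q29} U56={q3,q6,q7}
  U123={q33} U126={q25} U134={q5} U145={q2} U156={q6} U235={q28} U245={q18} U246={q23} U346={q29} U356={q3}
C dims 6,15,10; δ0: rk 6, SNF 1^5·2; δ1: rk 9, SNF 1^9
Ȟ^0 = (6 − 6) − 0 = 0, so Ȟ^0 ≅ 0
Ȟ^1 = (15 − 9) − 6 = 0 plus torsion [2], so Ȟ^1 ≅ Z/2
Ȟ^2 = (10 − 0) − 9 = 1, so Ȟ^2 ≅ Z

Ȟ^0(U;F) ≅ 0,  Ȟ^1(U;F) ≅ Z/2,  Ȟ^2(U;F) ≅ Z


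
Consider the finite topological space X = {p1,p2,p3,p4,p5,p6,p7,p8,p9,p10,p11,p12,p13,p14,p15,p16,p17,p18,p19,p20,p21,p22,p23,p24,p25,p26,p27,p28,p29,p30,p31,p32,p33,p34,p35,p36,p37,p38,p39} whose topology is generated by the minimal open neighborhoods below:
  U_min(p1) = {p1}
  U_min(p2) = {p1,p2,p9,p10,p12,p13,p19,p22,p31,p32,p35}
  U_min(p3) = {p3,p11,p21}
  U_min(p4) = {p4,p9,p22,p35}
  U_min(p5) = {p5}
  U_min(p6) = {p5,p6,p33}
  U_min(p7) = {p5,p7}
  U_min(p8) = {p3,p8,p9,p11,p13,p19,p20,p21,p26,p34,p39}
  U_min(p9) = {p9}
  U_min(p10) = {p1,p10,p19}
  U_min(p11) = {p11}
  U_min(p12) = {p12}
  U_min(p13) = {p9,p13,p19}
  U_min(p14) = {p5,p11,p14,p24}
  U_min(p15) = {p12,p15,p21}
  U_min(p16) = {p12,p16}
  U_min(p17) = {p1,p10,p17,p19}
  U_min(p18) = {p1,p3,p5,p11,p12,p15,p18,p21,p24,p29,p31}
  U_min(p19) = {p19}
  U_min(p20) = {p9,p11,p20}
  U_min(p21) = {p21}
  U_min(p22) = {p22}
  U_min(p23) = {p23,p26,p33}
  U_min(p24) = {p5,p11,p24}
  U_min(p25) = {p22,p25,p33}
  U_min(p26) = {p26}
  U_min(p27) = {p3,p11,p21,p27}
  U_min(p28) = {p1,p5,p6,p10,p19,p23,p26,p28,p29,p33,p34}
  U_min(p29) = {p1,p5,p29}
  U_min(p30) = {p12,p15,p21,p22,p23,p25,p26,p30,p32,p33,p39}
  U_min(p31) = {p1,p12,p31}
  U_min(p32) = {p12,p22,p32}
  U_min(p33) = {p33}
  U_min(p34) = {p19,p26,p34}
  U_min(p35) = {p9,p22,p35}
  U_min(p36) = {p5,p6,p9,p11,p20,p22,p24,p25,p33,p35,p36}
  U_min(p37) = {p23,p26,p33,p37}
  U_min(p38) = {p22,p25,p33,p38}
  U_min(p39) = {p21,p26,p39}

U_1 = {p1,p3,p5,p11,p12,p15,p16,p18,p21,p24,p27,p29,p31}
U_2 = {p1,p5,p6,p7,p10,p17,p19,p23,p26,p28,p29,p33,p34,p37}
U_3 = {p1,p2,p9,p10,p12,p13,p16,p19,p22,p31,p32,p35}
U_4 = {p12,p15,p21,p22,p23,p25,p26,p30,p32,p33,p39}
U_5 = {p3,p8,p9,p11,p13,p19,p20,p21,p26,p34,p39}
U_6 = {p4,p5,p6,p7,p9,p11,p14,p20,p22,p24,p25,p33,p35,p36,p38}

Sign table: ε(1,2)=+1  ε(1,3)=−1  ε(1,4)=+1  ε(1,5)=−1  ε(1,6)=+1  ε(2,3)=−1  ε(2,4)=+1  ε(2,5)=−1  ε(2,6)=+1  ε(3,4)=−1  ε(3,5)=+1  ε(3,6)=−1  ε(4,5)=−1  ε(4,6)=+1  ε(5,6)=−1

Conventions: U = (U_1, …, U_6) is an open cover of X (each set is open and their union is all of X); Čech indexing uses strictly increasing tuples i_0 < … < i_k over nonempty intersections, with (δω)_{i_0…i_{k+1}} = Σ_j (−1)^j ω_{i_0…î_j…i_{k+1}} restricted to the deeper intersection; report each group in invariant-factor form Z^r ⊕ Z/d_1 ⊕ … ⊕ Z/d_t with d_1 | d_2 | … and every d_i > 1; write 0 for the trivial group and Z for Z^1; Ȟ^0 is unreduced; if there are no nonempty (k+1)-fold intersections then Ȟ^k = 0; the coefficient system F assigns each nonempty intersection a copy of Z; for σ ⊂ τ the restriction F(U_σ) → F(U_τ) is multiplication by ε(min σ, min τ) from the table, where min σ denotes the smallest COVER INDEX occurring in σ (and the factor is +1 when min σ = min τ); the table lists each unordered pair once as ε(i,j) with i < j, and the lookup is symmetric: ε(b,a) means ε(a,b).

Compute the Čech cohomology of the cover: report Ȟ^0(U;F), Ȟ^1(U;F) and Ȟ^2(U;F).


Ȟ^0 = Z, Ȟ^1 = 0, Ȟ^2 = Z/2

intersection data:
  U12={p1,p5,p29} U13={p1,p12,p16,p31} U14={p12,p15,p21} U15={p3,p11,p21} U16={p5,p11,p24} U23={p1,p10,p19} U24={p23,p26,p33} U25={p19,p26,p34} U26={p5,p6,p7,p33} U34={p12,p22,p32} U35={p9,p13,p19} U36={p9,p22,p35} U45={p21,p26,p39} U46={p22,p25,p33} U56={p9,p11,p20}
  U123={p1} U126={p5} U134={p12} U145={p21} U156={p11} U235={p19} U245={p26} U246={p33} U346={p22} U356={p9}
C dims 6,15,10; δ0: rk 5, SNF 1^5; δ1: rk 10, SNF 1^9·2
Ȟ^0 = (6 − 5) − 0 = 1, so Ȟ^0 ≅ Z
Ȟ^1 = (15 − 10) − 5 = 0, so Ȟ^1 ≅ 0
Ȟ^2 = (10 − 0) − 10 = 0 plus torsion [2], so Ȟ^2 ≅ Z/2


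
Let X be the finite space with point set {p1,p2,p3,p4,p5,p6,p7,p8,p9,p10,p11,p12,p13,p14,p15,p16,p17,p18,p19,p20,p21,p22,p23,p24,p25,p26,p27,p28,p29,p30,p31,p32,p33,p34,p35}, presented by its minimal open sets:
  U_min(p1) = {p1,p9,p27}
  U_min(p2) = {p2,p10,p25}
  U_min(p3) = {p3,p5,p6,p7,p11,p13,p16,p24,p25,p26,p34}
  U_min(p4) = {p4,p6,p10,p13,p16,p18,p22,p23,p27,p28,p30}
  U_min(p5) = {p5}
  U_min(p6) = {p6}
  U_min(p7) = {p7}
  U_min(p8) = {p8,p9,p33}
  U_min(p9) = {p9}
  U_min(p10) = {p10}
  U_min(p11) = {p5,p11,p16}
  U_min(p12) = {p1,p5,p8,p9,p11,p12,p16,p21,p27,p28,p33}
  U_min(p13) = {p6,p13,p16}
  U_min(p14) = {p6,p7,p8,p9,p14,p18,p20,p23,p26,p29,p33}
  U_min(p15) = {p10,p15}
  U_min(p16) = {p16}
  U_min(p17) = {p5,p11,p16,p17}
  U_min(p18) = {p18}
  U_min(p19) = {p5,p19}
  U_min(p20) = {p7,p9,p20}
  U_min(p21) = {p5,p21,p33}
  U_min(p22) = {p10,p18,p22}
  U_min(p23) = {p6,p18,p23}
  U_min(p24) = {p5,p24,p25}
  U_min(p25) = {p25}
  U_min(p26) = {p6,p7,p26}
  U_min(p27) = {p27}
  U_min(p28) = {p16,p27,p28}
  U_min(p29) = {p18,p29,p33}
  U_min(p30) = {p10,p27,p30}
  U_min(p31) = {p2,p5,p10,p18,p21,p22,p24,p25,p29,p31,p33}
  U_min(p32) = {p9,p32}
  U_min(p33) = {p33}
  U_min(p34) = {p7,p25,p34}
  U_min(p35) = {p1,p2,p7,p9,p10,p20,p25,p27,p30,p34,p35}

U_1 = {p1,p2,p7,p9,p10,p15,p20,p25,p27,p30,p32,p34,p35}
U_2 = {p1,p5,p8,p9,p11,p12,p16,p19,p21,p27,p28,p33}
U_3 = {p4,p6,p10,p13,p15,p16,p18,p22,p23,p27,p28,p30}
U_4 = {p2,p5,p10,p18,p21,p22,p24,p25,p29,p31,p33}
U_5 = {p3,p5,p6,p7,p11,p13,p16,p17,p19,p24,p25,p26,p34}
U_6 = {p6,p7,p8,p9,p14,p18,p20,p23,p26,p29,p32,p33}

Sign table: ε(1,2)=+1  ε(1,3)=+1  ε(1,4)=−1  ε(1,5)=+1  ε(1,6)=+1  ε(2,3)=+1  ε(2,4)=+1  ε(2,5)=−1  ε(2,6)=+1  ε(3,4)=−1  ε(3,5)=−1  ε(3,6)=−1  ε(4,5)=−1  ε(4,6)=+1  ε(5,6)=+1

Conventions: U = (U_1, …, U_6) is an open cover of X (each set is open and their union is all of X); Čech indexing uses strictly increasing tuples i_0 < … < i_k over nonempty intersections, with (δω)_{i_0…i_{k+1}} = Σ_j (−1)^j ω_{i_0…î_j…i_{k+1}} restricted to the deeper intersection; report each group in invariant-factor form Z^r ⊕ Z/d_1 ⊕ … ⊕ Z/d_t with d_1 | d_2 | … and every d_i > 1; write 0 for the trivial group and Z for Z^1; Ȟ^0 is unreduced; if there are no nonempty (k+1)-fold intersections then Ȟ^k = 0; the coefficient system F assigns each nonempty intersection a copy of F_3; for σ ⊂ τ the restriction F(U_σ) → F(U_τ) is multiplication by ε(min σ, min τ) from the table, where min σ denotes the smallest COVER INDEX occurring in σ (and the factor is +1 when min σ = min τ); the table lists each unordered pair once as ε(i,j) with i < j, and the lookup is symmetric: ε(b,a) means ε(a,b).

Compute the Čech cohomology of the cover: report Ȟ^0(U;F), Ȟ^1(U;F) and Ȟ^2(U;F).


Ȟ^0 ≅ 0, Ȟ^1 ≅ 0, Ȟ^2 ≅ Z/3

nonempty overlaps:
  U12={p1,p9,p27} U13={p10,p15,p27,p30} U14={p2,p10,p25} U15={p7,p25,p34} U16={p7,p9,p20,p32} U23={p16,p27,p28} U24={p5,p21,p33} U25={p5,p11,p16,p19} U26={p8,p9,p33} U34={p10,p18,p22} U35={p6,p13,p16} U36={p6,p18,p23} U45={p5,p24,p25} U46={p18,p29,p33} U56={p6,p7,p26}
  U123={p27} U126={p9} U134={p10} U145={p25} U156={p7} U235={p16} U245={p5} U246={p33} U346={p18} U356={p6}
C dims 6,15,10; δ0: rk_F3 6; δ1: rk_F3 9
degree 0: 6−6−0 = 0 → Ȟ^0 ≅ 0
degree 1: 15−9−6 = 0 → Ȟ^1 ≅ 0
degree 2: 10−0−9 = 1 → Ȟ^2 ≅ Z/3


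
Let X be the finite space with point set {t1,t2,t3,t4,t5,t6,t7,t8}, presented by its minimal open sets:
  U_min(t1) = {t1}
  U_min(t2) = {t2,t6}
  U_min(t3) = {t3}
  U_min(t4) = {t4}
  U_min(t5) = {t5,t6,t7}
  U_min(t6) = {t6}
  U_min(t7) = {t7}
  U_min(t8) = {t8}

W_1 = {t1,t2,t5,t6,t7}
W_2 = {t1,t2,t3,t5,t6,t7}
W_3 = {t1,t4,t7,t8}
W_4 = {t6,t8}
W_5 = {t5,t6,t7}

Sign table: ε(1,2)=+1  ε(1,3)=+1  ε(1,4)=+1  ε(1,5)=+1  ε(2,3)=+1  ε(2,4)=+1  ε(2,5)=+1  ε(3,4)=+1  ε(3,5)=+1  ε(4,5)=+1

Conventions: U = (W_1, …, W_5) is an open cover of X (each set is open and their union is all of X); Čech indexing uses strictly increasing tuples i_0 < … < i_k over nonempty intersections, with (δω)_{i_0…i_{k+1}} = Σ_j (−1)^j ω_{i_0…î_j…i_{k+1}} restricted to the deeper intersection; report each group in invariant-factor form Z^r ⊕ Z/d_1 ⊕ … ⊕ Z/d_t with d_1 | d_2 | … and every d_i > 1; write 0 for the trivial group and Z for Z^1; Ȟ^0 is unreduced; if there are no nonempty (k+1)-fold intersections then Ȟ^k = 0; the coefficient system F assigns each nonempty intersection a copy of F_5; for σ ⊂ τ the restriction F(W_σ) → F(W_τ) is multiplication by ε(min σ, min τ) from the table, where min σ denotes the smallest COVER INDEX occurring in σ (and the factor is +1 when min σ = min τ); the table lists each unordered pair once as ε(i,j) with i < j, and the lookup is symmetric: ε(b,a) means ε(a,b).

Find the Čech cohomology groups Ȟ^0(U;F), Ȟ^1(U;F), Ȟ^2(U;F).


nerve simplices:
  W12={t1,t2,t5,t6,t7} W13={t1,t7} W14={t6} W15={t5,t6,t7} W23={t1,t7} W24={t6} W25={t5,t6,t7} W34={t8} W35={t7} W45={t6}
  W123={t1,t7} W124={t6} W125={t5,t6,t7} W135={t7} W145={t6} W235={t7} W245={t6}
  W1235={t7} W1245={t6}
C dims 5,10,7,2; δ0: rk_F5 4; δ1: rk_F5 5; δ2: rk_F5 2
degree 0: 5−4−0 = 1 → Ȟ^0 ≅ Z/5
degree 1: 10−5−4 = 1 → Ȟ^1 ≅ Z/5
degree 2: 7−2−5 = 0 → Ȟ^2 ≅ 0

Ȟ^0(U;F) ≅ Z/5,  Ȟ^1(U;F) ≅ Z/5,  Ȟ^2(U;F) ≅ 0


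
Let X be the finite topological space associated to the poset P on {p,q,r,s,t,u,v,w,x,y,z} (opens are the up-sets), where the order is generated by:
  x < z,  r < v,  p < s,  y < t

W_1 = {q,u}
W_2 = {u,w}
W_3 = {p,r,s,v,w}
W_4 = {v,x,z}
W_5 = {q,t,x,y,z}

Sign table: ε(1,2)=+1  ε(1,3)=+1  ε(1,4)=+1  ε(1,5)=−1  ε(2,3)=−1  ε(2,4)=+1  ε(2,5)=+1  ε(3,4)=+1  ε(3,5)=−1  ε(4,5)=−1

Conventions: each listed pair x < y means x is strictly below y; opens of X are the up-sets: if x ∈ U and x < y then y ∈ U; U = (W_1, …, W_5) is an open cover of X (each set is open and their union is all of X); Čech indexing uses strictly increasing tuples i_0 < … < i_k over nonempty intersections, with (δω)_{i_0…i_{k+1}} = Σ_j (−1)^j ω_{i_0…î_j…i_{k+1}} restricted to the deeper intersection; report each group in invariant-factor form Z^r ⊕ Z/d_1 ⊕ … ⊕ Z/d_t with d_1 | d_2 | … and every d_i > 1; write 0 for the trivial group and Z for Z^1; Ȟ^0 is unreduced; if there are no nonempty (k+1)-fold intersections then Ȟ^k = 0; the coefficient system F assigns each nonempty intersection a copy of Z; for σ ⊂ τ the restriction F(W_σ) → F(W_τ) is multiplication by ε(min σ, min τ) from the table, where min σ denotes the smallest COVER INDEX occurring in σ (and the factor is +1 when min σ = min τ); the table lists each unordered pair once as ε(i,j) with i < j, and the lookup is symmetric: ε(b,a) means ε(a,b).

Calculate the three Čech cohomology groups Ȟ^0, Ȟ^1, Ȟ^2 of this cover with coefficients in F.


Ȟ^0 ≅ 0,  Ȟ^1 ≅ Z/2,  Ȟ^2 ≅ 0

nerve simplices:
  W12={u} W15={q} W23={w} W34={v} W45={x,z}
C dims 5,5; δ0: rk 5, SNF 1^4·2
degree 0: 5−5−0 = 0 → Ȟ^0 ≅ 0
degree 1: 5−0−5 = 0 plus torsion [2] → Ȟ^1 ≅ Z/2
degree 2: 0−0−0 = 0 → Ȟ^2 ≅ 0


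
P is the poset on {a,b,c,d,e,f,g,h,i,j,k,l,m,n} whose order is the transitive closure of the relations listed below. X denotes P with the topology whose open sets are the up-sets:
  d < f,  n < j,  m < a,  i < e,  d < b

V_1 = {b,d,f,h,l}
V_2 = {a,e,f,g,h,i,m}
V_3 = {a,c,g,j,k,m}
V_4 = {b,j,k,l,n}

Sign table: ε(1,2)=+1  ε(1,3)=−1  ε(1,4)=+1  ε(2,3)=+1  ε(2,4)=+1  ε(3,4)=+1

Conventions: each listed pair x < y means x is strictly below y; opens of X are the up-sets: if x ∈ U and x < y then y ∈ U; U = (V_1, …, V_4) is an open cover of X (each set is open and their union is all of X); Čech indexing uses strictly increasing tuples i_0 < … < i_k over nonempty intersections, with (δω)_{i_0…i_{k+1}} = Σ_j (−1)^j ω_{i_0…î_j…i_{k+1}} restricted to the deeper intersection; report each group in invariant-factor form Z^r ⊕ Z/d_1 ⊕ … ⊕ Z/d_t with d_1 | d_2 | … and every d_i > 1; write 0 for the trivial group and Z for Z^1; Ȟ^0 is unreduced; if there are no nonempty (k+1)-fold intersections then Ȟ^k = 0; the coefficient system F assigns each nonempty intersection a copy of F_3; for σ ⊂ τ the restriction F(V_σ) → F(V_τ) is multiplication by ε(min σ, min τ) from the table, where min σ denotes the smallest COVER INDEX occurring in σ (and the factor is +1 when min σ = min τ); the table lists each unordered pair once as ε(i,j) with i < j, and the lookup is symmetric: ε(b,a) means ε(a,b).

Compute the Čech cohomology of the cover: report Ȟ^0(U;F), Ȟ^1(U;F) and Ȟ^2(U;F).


cover nerve:
  V12={f,h} V14={b,l} V23={a,g,m} V34={j,k}
C dims 4,4; δ0: rk_F3 3
Ȟ^0: (4−3)−0=1 ⇒ Z/3
Ȟ^1: (4−0)−3=1 ⇒ Z/3
Ȟ^2: (0−0)−0=0 ⇒ 0

Ȟ^0 = Z/3, Ȟ^1 = Z/3 and Ȟ^2 = 0


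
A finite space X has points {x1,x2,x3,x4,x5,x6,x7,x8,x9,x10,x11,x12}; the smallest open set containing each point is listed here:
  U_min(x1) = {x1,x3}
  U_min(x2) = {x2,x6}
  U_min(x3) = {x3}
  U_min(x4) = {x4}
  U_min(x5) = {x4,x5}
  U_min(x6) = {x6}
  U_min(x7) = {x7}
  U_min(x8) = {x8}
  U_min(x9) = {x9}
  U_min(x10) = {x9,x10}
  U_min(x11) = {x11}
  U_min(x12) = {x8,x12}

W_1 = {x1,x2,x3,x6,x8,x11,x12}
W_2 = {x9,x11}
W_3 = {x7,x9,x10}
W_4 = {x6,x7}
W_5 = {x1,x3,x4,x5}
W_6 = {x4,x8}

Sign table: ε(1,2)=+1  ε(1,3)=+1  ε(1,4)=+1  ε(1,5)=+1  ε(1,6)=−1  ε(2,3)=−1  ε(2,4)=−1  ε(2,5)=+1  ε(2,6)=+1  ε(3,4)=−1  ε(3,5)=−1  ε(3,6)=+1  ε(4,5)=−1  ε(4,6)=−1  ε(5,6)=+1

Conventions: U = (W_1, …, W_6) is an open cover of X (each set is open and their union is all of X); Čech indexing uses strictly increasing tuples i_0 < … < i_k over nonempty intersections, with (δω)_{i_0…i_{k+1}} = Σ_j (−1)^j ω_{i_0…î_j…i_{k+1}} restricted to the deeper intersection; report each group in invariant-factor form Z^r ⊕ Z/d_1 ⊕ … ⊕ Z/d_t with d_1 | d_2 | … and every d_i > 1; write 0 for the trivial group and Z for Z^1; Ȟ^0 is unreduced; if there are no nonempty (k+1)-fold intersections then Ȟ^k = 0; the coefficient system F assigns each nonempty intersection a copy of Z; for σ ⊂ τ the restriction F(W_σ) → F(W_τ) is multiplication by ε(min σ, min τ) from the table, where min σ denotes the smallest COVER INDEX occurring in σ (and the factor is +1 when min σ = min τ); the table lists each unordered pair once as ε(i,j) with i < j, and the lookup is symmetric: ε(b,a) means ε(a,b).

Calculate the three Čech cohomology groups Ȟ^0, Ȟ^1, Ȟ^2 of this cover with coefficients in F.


nerve simplices:
  W12={x11} W14={x6} W15={x1,x3} W16={x8} W23={x9} W34={x7} W56={x4}
C dims 6,7; δ0: rk 6, SNF 1^5·2
degree 0: 6−6−0 = 0 → Ȟ^0 ≅ 0
degree 1: 7−0−6 = 1 plus torsion [2] → Ȟ^1 ≅ Z ⊕ Z/2
degree 2: 0−0−0 = 0 → Ȟ^2 ≅ 0

Ȟ^0 ≅ 0; Ȟ^1 ≅ Z ⊕ Z/2; Ȟ^2 ≅ 0


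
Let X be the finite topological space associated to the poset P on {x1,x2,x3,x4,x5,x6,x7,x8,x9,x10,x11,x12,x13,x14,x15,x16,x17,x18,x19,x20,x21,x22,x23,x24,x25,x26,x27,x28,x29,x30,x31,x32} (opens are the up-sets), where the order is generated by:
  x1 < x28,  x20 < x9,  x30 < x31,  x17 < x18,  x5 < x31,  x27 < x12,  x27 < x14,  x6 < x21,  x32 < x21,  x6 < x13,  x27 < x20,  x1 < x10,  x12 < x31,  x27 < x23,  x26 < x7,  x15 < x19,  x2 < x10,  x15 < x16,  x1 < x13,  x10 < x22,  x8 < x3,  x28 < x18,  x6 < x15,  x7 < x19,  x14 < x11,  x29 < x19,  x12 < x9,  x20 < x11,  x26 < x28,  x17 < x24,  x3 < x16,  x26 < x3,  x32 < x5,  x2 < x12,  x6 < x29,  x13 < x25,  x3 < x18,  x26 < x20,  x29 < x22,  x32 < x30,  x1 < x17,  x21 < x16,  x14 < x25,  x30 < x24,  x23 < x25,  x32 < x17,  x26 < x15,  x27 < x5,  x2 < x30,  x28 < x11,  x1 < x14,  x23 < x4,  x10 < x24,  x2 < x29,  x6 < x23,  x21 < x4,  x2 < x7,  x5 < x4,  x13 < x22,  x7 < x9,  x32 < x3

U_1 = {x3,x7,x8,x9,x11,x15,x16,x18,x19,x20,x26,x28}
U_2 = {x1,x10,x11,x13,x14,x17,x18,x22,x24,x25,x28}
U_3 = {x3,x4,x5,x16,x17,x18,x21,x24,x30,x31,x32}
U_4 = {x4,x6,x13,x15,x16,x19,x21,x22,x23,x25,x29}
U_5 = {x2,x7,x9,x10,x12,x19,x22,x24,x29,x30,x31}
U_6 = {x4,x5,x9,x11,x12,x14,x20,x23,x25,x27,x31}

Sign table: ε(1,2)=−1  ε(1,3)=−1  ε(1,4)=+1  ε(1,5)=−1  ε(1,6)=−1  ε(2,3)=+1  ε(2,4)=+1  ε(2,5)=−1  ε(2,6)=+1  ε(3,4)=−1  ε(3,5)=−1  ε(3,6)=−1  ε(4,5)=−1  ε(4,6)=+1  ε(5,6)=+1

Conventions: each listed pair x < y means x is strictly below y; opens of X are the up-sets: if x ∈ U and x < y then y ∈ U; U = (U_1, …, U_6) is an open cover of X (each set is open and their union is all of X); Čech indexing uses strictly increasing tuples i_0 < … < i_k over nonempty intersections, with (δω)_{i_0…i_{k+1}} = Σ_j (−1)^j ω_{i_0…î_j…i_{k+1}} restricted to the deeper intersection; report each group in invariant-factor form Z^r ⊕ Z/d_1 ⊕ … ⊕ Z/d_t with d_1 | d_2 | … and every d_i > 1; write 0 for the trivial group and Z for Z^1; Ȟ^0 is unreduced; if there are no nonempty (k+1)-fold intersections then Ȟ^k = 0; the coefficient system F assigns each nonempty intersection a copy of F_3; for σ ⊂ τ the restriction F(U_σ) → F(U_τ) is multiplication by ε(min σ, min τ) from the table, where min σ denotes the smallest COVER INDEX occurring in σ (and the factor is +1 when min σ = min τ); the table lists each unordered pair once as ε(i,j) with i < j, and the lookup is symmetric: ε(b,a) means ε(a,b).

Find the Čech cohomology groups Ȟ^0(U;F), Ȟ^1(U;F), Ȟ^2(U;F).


Ȟ^0 ≅ 0, Ȟ^1 ≅ 0, Ȟ^2 ≅ Z/3

cover nerve:
  U12={x11,x18,x28} U13={x3,x16,x18} U14={x15,x16,x19} U15={x7,x9,x19} U16={x9,x11,x20} U23={x17,x18,x24} U24={x13,x22,x25} U25={x10,x22,x24} U26={x11,x14,x25} U34={x4,x16,x21} U35={x24,x30,x31} U36={x4,x5,x31} U45={x19,x22,x29} U46={x4,x23,x25} U56={x9,x12,x31}
  U123={x18} U126={x11} U134={x16} U145={x19} U156={x9} U235={x24} U245={x22} U246={x25} U346={x4} U356={x31}
C dims 6,15,10; δ0: rk_F3 6; δ1: rk_F3 9
Ȟ^0: (6−6)−0=0 ⇒ 0
Ȟ^1: (15−9)−6=0 ⇒ 0
Ȟ^2: (10−0)−9=1 ⇒ Z/3


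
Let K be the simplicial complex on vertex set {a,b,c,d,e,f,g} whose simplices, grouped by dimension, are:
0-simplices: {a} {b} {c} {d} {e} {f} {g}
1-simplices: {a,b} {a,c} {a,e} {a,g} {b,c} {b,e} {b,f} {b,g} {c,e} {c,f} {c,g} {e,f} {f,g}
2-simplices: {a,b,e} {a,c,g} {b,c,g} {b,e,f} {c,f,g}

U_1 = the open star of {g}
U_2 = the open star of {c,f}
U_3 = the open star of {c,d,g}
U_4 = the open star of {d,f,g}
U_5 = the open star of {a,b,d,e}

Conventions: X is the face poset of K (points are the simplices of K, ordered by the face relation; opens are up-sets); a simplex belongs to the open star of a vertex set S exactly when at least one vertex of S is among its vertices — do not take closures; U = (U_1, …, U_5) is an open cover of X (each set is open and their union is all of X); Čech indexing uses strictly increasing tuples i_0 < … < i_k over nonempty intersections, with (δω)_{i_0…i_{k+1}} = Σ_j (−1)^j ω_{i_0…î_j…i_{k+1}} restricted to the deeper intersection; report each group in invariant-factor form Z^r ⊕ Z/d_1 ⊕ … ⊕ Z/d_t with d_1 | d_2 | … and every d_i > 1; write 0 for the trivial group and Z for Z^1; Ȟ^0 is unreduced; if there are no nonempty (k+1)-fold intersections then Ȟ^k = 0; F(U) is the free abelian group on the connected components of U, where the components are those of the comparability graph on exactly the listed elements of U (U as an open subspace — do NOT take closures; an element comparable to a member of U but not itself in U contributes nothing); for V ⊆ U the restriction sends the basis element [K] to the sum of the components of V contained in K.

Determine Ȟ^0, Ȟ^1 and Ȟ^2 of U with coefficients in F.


intersection data:
  U1={{g},{a,g},{b,g},{c,g},{f,g},{a,c,g},{b,c,g},{c,f,g}} U2={{c},{f},{a,c},{b,c},{b,f},{c,e},{c,f},{c,g},{e,f},{f,g},{a,c,g},{b,c,g},{b,e,f},{c,f,g}} U3={{c},{d},{g},{a,c},{a,g},{b,c},{b,g},{c,e},{c,f},{c,g},{f,g},{a,c,g},{b,c,g},{c,f,g}} U4={{d},{f},{g},{a,g},{b,f},{b,g},{c,f},{c,g},{e,f},{f,g},{a,c,g},{b,c,g},{b,e,f},{c,f,g}} U5={{a},{b},{d},{e},{a,b},{a,c},{a,e},{a,g},{b,c},{b,e},{b,f},{b,g},{c,e},{e,f},{a,b,e},{a,c,g},{b,c,g},{b,e,f}}
  U12={{c,g},{f,g},{a,c,g},{b,c,g},{c,f,g}} U13={{g},{a,g},{b,g},{c,g},{f,g},{a,c,g},{b,c,g},{c,f,g}} U14={{g},{a,g},{b,g},{c,g},{f,g},{a,c,g},{b,c,g},{c,f,g}} U15={{a,g},{b,g},{a,c,g},{b,c,g}} U23={{c},{a,c},{b,c},{c,e},{c,f},{c,g},{f,g},{a,c,g},{b,c,g},{c,f,g}} U24={{f},{b,f},{c,f},{c,g},{e,f},{f,g},{a,c,g},{b,c,g},{b,e,f},{c,f,g}} U25={{a,c},{b,c},{b,f},{c,e},{e,f},{a,c,g},{b,c,g},{b,e,f}} U34={{d},{g},{a,g},{b,g},{c,f},{c,g},{f,g},{a,c,g},{b,c,g},{c,f,g}} U35={{d},{a,c},{a,g},{b,c},{b,g},{c,e},{a,c,g},{b,c,g}} U45={{d},{a,g},{b,f},{b,g},{e,f},{a,c,g},{b,c,g},{b,e,f}}
  U123={{c,g},{f,g},{a,c,g},{b,c,g},{c,f,g}} U124={{c,g},{f,g},{a,c,g},{b,c,g},{c,f,g}} U125={{a,c,g},{b,c,g}} U134={{g},{a,g},{b,g},{c,g},{f,g},{a,c,g},{b,c,g},{c,f,g}} U135={{a,g},{b,g},{a,c,g},{b,c,g}} U145={{a,g},{b,g},{a,c,g},{b,c,g}} U234={{c,f},{c,g},{f,g},{a,c,g},{b,c,g},{c,f,g}} U235={{a,c},{b,c},{c,e},{a,c,g},{b,c,g}} U245={{b,f},{e,f},{a,c,g},{b,c,g},{b,e,f}} U345={{d},{a,g},{b,g},{a,c,g},{b,c,g}}
  U1234={{c,g},{f,g},{a,c,g},{b,c,g},{c,f,g}} U1235={{a,c,g},{b,c,g}} U1245={{a,c,g},{b,c,g}} U1345={{a,g},{b,g},{a,c,g},{b,c,g}} U2345={{a,c,g},{b,c,g}}
  U12345={{a,c,g},{b,c,g}}
components per intersection:
  U1: {{g},{a,g},{b,g},{c,g},{f,g},{a,c,g},{b,c,g},{c,f,g}}
  U2: {{c},{f},{a,c},{b,c},{b,f},{c,e},{c,f},{c,g},{e,f},{f,g},{a,c,g},{b,c,g},{b,e,f},{c,f,g}}
  U3: {{c},{g},{a,c},{a,g},{b,c},{b,g},{c,e},{c,f},{c,g},{f,g},{a,c,g},{b,c,g},{c,f,g}} {{d}}
  U4: {{d}} {{f},{g},{a,g},{b,f},{b,g},{c,f},{c,g},{e,f},{f,g},{a,c,g},{b,c,g},{b,e,f},{c,f,g}}
  U5: {{a},{b},{e},{a,b},{a,c},{a,e},{a,g},{b,c},{b,e},{b,f},{b,g},{c,e},{e,f},{a,b,e},{a,c,g},{b,c,g},{b,e,f}} {{d}}
  U12: {{c,g},{f,g},{a,c,g},{b,c,g},{c,f,g}}
  U13: {{g},{a,g},{b,g},{c,g},{f,g},{a,c,g},{b,c,g},{c,f,g}}
  U14: {{g},{a,g},{b,g},{c,g},{f,g},{a,c,g},{b,c,g},{c,f,g}}
  U15: {{a,g},{a,c,g}} {{b,g},{b,c,g}}
  U23: {{c},{a,c},{b,c},{c,e},{c,f},{c,g},{f,g},{a,c,g},{b,c,g},{c,f,g}}
  U24: {{f},{b,f},{c,f},{c,g},{e,f},{f,g},{a,c,g},{b,c,g},{b,e,f},{c,f,g}}
  U25: {{a,c},{a,c,g}} {{b,c},{b,c,g}} {{b,f},{e,f},{b,e,f}} {{c,e}}
  U34: {{d}} {{g},{a,g},{b,g},{c,f},{c,g},{f,g},{a,c,g},{b,c,g},{c,f,g}}
  U35: {{d}} {{a,c},{a,g},{a,c,g}} {{b,c},{b,g},{b,c,g}} {{c,e}}
  U45: {{d}} {{a,g},{a,c,g}} {{b,f},{e,f},{b,e,f}} {{b,g},{b,c,g}}
  U123: {{c,g},{f,g},{a,c,g},{b,c,g},{c,f,g}}
  U124: {{c,g},{f,g},{a,c,g},{b,c,g},{c,f,g}}
  U125: {{a,c,g}} {{b,c,g}}
  U134: {{g},{a,g},{b,g},{c,g},{f,g},{a,c,g},{b,c,g},{c,f,g}}
  U135: {{a,g},{a,c,g}} {{b,g},{b,c,g}}
  U145: {{a,g},{a,c,g}} {{b,g},{b,c,g}}
  U234: {{c,f},{c,g},{f,g},{a,c,g},{b,c,g},{c,f,g}}
  U235: {{a,c},{a,c,g}} {{b,c},{b,c,g}} {{c,e}}
  U245: {{b,f},{e,f},{b,e,f}} {{a,c,g}} {{b,c,g}}
  U345: {{d}} {{a,g},{a,c,g}} {{b,g},{b,c,g}}
  U1234: {{c,g},{f,g},{a,c,g},{b,c,g},{c,f,g}}
  U1235: {{a,c,g}} {{b,c,g}}
  U1245: {{a,c,g}} {{b,c,g}}
  U1345: {{a,g},{a,c,g}} {{b,g},{b,c,g}}
  U2345: {{a,c,g}} {{b,c,g}}
  U12345: {{a,c,g}} {{b,c,g}}
C dims 8,21,19,9; δ0: rk 6, SNF 1^6; δ1: rk 12, SNF 1^12; δ2: rk 7, SNF 1^7
Ȟ^0 = (8 − 6) − 0 = 2, so Ȟ^0 ≅ Z^2
Ȟ^1 = (21 − 12) − 6 = 3, so Ȟ^1 ≅ Z^3
Ȟ^2 = (19 − 7) − 12 = 0, so Ȟ^2 ≅ 0

Ȟ^0(U;F) ≅ Z^2,  Ȟ^1(U;F) ≅ Z^3,  Ȟ^2(U;F) ≅ 0


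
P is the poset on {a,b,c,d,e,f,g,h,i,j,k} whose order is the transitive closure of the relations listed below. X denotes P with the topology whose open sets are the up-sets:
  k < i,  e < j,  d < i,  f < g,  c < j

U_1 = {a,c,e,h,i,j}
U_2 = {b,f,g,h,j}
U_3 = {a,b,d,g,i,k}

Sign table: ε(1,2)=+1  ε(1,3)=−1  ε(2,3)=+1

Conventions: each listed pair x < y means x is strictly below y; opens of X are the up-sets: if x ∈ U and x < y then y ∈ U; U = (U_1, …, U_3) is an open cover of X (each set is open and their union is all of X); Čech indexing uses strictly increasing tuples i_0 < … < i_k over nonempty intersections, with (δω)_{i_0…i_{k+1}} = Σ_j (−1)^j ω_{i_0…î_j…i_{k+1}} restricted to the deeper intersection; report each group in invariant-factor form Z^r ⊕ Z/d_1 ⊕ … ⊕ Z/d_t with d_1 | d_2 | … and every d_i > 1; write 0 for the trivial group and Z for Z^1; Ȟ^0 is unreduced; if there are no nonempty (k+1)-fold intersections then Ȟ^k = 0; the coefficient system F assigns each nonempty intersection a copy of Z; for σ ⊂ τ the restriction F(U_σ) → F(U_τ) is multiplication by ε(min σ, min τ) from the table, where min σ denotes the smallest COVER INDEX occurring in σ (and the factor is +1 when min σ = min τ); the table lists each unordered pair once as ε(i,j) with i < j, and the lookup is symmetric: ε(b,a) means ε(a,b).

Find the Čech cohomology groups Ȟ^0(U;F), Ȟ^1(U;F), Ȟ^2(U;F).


Ȟ^0(U;F) ≅ 0; Ȟ^1(U;F) ≅ Z/2; Ȟ^2(U;F) ≅ 0

nerve of the cover:
  U12={h,j} U13={a,i} U23={b,g}
C dims 3,3; δ0: rk 3, SNF 1^2·2
Ȟ^0 = (3 − 3) − 0 = 0, so Ȟ^0 ≅ 0
Ȟ^1 = (3 − 0) − 3 = 0 plus torsion [2], so Ȟ^1 ≅ Z/2
Ȟ^2 = (0 − 0) − 0 = 0, so Ȟ^2 ≅ 0


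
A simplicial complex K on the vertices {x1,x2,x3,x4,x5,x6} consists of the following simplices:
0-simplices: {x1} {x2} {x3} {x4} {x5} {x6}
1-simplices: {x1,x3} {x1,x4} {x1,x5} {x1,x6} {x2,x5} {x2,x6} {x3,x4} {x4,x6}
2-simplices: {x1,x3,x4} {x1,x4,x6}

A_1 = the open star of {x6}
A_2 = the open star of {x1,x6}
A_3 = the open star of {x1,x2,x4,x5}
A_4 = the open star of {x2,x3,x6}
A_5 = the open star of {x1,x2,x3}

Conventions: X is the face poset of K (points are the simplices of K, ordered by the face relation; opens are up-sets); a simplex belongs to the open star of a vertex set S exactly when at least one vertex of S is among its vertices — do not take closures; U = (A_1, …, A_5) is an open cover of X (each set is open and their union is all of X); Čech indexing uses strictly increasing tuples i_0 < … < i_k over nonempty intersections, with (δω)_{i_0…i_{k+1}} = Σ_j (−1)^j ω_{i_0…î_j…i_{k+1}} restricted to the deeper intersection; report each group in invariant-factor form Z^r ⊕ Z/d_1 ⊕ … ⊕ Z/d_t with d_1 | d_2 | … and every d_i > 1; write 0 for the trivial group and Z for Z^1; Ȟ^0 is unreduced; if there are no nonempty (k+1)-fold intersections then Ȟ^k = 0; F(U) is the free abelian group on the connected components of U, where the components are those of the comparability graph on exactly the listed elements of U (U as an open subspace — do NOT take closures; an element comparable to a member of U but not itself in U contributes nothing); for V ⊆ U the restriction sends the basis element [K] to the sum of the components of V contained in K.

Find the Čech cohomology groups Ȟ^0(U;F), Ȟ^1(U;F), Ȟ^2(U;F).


nonempty overlaps:
  A1={{x6},{x1,x6},{x2,x6},{x4,x6},{x1,x4,x6}} A2={{x1},{x6},{x1,x3},{x1,x4},{x1,x5},{x1,x6},{x2,x6},{x4,x6},{x1,x3,x4},{x1,x4,x6}} A3={{x1},{x2},{x4},{x5},{x1,x3},{x1,x4},{x1,x5},{x1,x6},{x2,x5},{x2,x6},{x3,x4},{x4,x6},{x1,x3,x4},{x1,x4,x6}} A4={{x2},{x3},{x6},{x1,x3},{x1,x6},{x2,x5},{x2,x6},{x3,x4},{x4,x6},{x1,x3,x4},{x1,x4,x6}} A5={{x1},{x2},{x3},{x1,x3},{x1,x4},{x1,x5},{x1,x6},{x2,x5},{x2,x6},{x3,x4},{x1,x3,x4},{x1,x4,x6}}
  A12={{x6},{x1,x6},{x2,x6},{x4,x6},{x1,x4,x6}} A13={{x1,x6},{x2,x6},{x4,x6},{x1,x4,x6}} A14={{x6},{x1,x6},{x2,x6},{x4,x6},{x1,x4,x6}} A15={{x1,x6},{x2,x6},{x1,x4,x6}} A23={{x1},{x1,x3},{x1,x4},{x1,x5},{x1,x6},{x2,x6},{x4,x6},{x1,x3,x4},{x1,x4,x6}} A24={{x6},{x1,x3},{x1,x6},{x2,x6},{x4,x6},{x1,x3,x4},{x1,x4,x6}} A25={{x1},{x1,x3},{x1,x4},{x1,x5},{x1,x6},{x2,x6},{x1,x3,x4},{x1,x4,x6}} A34={{x2},{x1,x3},{x1,x6},{x2,x5},{x2,x6},{x3,x4},{x4,x6},{x1,x3,x4},{x1,x4,x6}} A35={{x1},{x2},{x1,x3},{x1,x4},{x1,x5},{x1,x6},{x2,x5},{x2,x6},{x3,x4},{x1,x3,x4},{x1,x4,x6}} A45={{x2},{x3},{x1,x3},{x1,x6},{x2,x5},{x2,x6},{x3,x4},{x1,x3,x4},{x1,x4,x6}}
  A123={{x1,x6},{x2,x6},{x4,x6},{x1,x4,x6}} A124={{x6},{x1,x6},{x2,x6},{x4,x6},{x1,x4,x6}} A125={{x1,x6},{x2,x6},{x1,x4,x6}} A134={{x1,x6},{x2,x6},{x4,x6},{x1,x4,x6}} A135={{x1,x6},{x2,x6},{x1,x4,x6}} A145={{x1,x6},{x2,x6},{x1,x4,x6}} A234={{x1,x3},{x1,x6},{x2,x6},{x4,x6},{x1,x3,x4},{x1,x4,x6}} A235={{x1},{x1,x3},{x1,x4},{x1,x5},{x1,x6},{x2,x6},{x1,x3,x4},{x1,x4,x6}} A245={{x1,x3},{x1,x6},{x2,x6},{x1,x3,x4},{x1,x4,x6}} A345={{x2},{x1,x3},{x1,x6},{x2,x5},{x2,x6},{x3,x4},{x1,x3,x4},{x1,x4,x6}}
  A1234={{x1,x6},{x2,x6},{x4,x6},{x1,x4,x6}} A1235={{x1,x6},{x2,x6},{x1,x4,x6}} A1245={{x1,x6},{x2,x6},{x1,x4,x6}} A1345={{x1,x6},{x2,x6},{x1,x4,x6}} A2345={{x1,x3},{x1,x6},{x2,x6},{x1,x3,x4},{x1,x4,x6}}
  A12345={{x1,x6},{x2,x6},{x1,x4,x6}}
components per intersection:
  A1: {{x6},{x1,x6},{x2,x6},{x4,x6},{x1,x4,x6}}
  A2: {{x1},{x6},{x1,x3},{x1,x4},{x1,x5},{x1,x6},{x2,x6},{x4,x6},{x1,x3,x4},{x1,x4,x6}}
  A3: {{x1},{x2},{x4},{x5},{x1,x3},{x1,x4},{x1,x5},{x1,x6},{x2,x5},{x2,x6},{x3,x4},{x4,x6},{x1,x3,x4},{x1,x4,x6}}
  A4: {{x2},{x6},{x1,x6},{x2,x5},{x2,x6},{x4,x6},{x1,x4,x6}} {{x3},{x1,x3},{x3,x4},{x1,x3,x4}}
  A5: {{x1},{x3},{x1,x3},{x1,x4},{x1,x5},{x1,x6},{x3,x4},{x1,x3,x4},{x1,x4,x6}} {{x2},{x2,x5},{x2,x6}}
  A12: {{x6},{x1,x6},{x2,x6},{x4,x6},{x1,x4,x6}}
  A13: {{x1,x6},{x4,x6},{x1,x4,x6}} {{x2,x6}}
  A14: {{x6},{x1,x6},{x2,x6},{x4,x6},{x1,x4,x6}}
  A15: {{x1,x6},{x1,x4,x6}} {{x2,x6}}
  A23: {{x1},{x1,x3},{x1,x4},{x1,x5},{x1,x6},{x4,x6},{x1,x3,x4},{x1,x4,x6}} {{x2,x6}}
  A24: {{x6},{x1,x6},{x2,x6},{x4,x6},{x1,x4,x6}} {{x1,x3},{x1,x3,x4}}
  A25: {{x1},{x1,x3},{x1,x4},{x1,x5},{x1,x6},{x1,x3,x4},{x1,x4,x6}} {{x2,x6}}
  A34: {{x2},{x2,x5},{x2,x6}} {{x1,x3},{x3,x4},{x1,x3,x4}} {{x1,x6},{x4,x6},{x1,x4,x6}}
  A35: {{x1},{x1,x3},{x1,x4},{x1,x5},{x1,x6},{x3,x4},{x1,x3,x4},{x1,x4,x6}} {{x2},{x2,x5},{x2,x6}}
  A45: {{x2},{x2,x5},{x2,x6}} {{x3},{x1,x3},{x3,x4},{x1,x3,x4}} {{x1,x6},{x1,x4,x6}}
  A123: {{x1,x6},{x4,x6},{x1,x4,x6}} {{x2,x6}}
  A124: {{x6},{x1,x6},{x2,x6},{x4,x6},{x1,x4,x6}}
  A125: {{x1,x6},{x1,x4,x6}} {{x2,x6}}
  A134: {{x1,x6},{x4,x6},{x1,x4,x6}} {{x2,x6}}
  A135: {{x1,x6},{x1,x4,x6}} {{x2,x6}}
  A145: {{x1,x6},{x1,x4,x6}} {{x2,x6}}
  A234: {{x1,x3},{x1,x3,x4}} {{x1,x6},{x4,x6},{x1,x4,x6}} {{x2,x6}}
  A235: {{x1},{x1,x3},{x1,x4},{x1,x5},{x1,x6},{x1,x3,x4},{x1,x4,x6}} {{x2,x6}}
  A245: {{x1,x3},{x1,x3,x4}} {{x1,x6},{x1,x4,x6}} {{x2,x6}}
  A345: {{x2},{x2,x5},{x2,x6}} {{x1,x3},{x3,x4},{x1,x3,x4}} {{x1,x6},{x1,x4,x6}}
  A1234: {{x1,x6},{x4,x6},{x1,x4,x6}} {{x2,x6}}
  A1235: {{x1,x6},{x1,x4,x6}} {{x2,x6}}
  A1245: {{x1,x6},{x1,x4,x6}} {{x2,x6}}
  A1345: {{x1,x6},{x1,x4,x6}} {{x2,x6}}
  A2345: {{x1,x3},{x1,x3,x4}} {{x1,x6},{x1,x4,x6}} {{x2,x6}}
  A12345: {{x1,x6},{x1,x4,x6}} {{x2,x6}}
C dims 7,20,22,11; δ0: rk 6, SNF 1^6; δ1: rk 13, SNF 1^13; δ2: rk 9, SNF 1^9
degree 0: 7−6−0 = 1 → Ȟ^0 ≅ Z
degree 1: 20−13−6 = 1 → Ȟ^1 ≅ Z
degree 2: 22−9−13 = 0 → Ȟ^2 ≅ 0

Ȟ^0(U;F) ≅ Z,  Ȟ^1(U;F) ≅ Z,  Ȟ^2(U;F) ≅ 0


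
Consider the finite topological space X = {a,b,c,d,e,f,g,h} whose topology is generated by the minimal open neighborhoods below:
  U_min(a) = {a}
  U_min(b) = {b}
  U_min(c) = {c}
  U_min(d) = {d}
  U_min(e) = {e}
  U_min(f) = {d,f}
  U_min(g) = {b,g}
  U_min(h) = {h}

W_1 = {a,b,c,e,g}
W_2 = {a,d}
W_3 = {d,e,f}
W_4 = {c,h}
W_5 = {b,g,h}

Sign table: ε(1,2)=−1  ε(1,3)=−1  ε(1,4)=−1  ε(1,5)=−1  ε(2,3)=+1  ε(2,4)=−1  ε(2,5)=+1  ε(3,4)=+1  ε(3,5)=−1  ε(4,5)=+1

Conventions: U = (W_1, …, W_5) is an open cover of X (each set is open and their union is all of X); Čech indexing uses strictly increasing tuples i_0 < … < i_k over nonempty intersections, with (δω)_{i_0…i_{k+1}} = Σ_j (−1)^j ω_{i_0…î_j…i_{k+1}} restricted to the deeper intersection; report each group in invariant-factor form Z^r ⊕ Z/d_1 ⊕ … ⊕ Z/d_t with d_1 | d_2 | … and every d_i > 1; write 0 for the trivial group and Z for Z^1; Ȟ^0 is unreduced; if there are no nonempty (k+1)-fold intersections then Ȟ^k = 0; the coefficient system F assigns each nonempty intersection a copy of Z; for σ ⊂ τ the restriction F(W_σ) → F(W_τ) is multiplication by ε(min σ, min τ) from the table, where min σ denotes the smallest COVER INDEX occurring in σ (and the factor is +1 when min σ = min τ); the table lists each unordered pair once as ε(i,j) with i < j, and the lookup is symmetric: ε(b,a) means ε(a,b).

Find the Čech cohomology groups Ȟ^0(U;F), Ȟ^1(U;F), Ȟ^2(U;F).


Ȟ^0 ≅ Z; Ȟ^1 ≅ Z^2; Ȟ^2 ≅ 0

nonempty intersections:
  W12={a} W13={e} W14={c} W15={b,g} W23={d} W45={h}
C dims 5,6; δ0: rk 4, SNF 1^4
Ȟ^0: (5−4)−0=1 ⇒ Z
Ȟ^1: (6−0)−4=2 ⇒ Z^2
Ȟ^2: (0−0)−0=0 ⇒ 0
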